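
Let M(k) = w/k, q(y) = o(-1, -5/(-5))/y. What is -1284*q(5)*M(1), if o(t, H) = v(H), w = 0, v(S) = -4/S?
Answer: 0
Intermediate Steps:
o(t, H) = -4/H
q(y) = -4/y (q(y) = (-4/((-5/(-5))))/y = (-4/((-5*(-⅕))))/y = (-4/1)/y = (-4*1)/y = -4/y)
M(k) = 0 (M(k) = 0/k = 0)
-1284*q(5)*M(1) = -1284*(-4/5)*0 = -1284*(-4*⅕)*0 = -(-5136)*0/5 = -1284*0 = 0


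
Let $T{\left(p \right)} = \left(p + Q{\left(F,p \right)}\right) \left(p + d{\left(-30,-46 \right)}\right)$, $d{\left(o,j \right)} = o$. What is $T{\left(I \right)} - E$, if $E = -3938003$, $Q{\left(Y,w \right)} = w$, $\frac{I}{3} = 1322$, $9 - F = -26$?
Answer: $35158355$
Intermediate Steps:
$F = 35$ ($F = 9 - -26 = 9 + 26 = 35$)
$I = 3966$ ($I = 3 \cdot 1322 = 3966$)
$T{\left(p \right)} = 2 p \left(-30 + p\right)$ ($T{\left(p \right)} = \left(p + p\right) \left(p - 30\right) = 2 p \left(-30 + p\right)$)
$T{\left(I \right)} - E = 2 \cdot 3966 \left(-30 + 3966\right) - -3938003 = 2 \cdot 3966 \cdot 3936 + 3938003 = 31220352 + 3938003 = 35158355$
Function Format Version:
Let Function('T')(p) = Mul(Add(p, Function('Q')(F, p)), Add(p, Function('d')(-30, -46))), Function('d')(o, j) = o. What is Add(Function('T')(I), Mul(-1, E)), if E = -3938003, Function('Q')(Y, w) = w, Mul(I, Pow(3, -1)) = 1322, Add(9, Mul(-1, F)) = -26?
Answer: 35158355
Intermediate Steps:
F = 35 (F = Add(9, Mul(-1, -26)) = Add(9, 26) = 35)
I = 3966 (I = Mul(3, 1322) = 3966)
Function('T')(p) = Mul(2, p, Add(-30, p)) (Function('T')(p) = Mul(Add(p, p), Add(p, -30)) = Mul(Mul(2, p), Add(-30, p)) = Mul(2, p, Add(-30, p)))
Add(Function('T')(I), Mul(-1, E)) = Add(Mul(2, 3966, Add(-30, 3966)), Mul(-1, -3938003)) = Add(Mul(2, 3966, 3936), 3938003) = Add(31220352, 3938003) = 35158355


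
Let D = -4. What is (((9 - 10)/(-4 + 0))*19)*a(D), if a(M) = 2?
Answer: 19/2 ≈ 9.5000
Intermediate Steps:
(((9 - 10)/(-4 + 0))*19)*a(D) = (((9 - 10)/(-4 + 0))*19)*2 = (-1/(-4)*19)*2 = (-1*(-1/4)*19)*2 = ((1/4)*19)*2 = (19/4)*2 = 19/2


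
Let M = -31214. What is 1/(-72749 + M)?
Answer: -1/103963 ≈ -9.6188e-6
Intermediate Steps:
1/(-72749 + M) = 1/(-72749 - 31214) = 1/(-103963) = -1/103963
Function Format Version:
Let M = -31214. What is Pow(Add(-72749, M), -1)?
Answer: Rational(-1, 103963) ≈ -9.6188e-6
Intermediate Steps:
Pow(Add(-72749, M), -1) = Pow(Add(-72749, -31214), -1) = Pow(-103963, -1) = Rational(-1, 103963)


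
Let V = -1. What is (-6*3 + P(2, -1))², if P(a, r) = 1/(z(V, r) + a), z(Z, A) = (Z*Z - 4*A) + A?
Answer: 11449/36 ≈ 318.03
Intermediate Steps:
z(Z, A) = Z² - 3*A (z(Z, A) = (Z² - 4*A) + A = Z² - 3*A)
P(a, r) = 1/(1 + a - 3*r) (P(a, r) = 1/(((-1)² - 3*r) + a) = 1/((1 - 3*r) + a) = 1/(1 + a - 3*r))
(-6*3 + P(2, -1))² = (-6*3 + 1/(1 + 2 - 3*(-1)))² = (-18 + 1/(1 + 2 + 3))² = (-18 + 1/6)² = (-18 + ⅙)² = (-107/6)² = 11449/36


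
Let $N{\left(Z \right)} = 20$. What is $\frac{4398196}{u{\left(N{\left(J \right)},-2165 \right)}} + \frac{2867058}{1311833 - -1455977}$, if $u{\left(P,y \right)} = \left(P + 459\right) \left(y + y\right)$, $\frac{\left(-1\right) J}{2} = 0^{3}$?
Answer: $- \frac{62268918847}{57406316867} \approx -1.0847$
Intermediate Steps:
$J = 0$ ($J = - 2 \cdot 0^{3} = \left(-2\right) 0 = 0$)
$u{\left(P,y \right)} = 2 y \left(459 + P\right)$ ($u{\left(P,y \right)} = \left(459 + P\right) 2 y = 2 y \left(459 + P\right)$)
$\frac{4398196}{u{\left(N{\left(J \right)},-2165 \right)}} + \frac{2867058}{1311833 - -1455977} = \frac{4398196}{2 \left(-2165\right) \left(459 + 20\right)} + \frac{2867058}{1311833 - -1455977} = \frac{4398196}{2 \left(-2165\right) 479} + \frac{2867058}{1311833 + 1455977} = \frac{4398196}{-2074070} + \frac{2867058}{2767810} = 4398196 \left(- \frac{1}{2074070}\right) + 2867058 \cdot \frac{1}{2767810} = - \frac{2199098}{1037035} + \frac{1433529}{1383905} = - \frac{62268918847}{57406316867}$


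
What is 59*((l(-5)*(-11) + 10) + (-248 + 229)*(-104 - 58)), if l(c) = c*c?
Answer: 165967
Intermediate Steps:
l(c) = c²
59*((l(-5)*(-11) + 10) + (-248 + 229)*(-104 - 58)) = 59*(((-5)²*(-11) + 10) + (-248 + 229)*(-104 - 58)) = 59*((25*(-11) + 10) - 19*(-162)) = 59*((-275 + 10) + 3078) = 59*(-265 + 3078) = 59*2813 = 165967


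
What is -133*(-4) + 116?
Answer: 648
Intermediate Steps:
-133*(-4) + 116 = 532 + 116 = 648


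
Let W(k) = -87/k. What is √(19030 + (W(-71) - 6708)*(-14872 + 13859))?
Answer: √34344296293/71 ≈ 2610.2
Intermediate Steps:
√(19030 + (W(-71) - 6708)*(-14872 + 13859)) = √(19030 + (-87/(-71) - 6708)*(-14872 + 13859)) = √(19030 + (-87*(-1/71) - 6708)*(-1013)) = √(19030 + (87/71 - 6708)*(-1013)) = √(19030 - 476181/71*(-1013)) = √(19030 + 482371353/71) = √(483722483/71) = √34344296293/71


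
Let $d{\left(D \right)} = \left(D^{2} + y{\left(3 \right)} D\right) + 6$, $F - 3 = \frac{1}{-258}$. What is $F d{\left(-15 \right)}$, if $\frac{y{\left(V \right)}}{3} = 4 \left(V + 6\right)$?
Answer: $- \frac{357899}{86} \approx -4161.6$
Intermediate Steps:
$y{\left(V \right)} = 72 + 12 V$ ($y{\left(V \right)} = 3 \cdot 4 \left(V + 6\right) = 3 \cdot 4 \left(6 + V\right) = 3 \left(24 + 4 V\right) = 72 + 12 V$)
$F = \frac{773}{258}$ ($F = 3 + \frac{1}{-258} = 3 - \frac{1}{258} = \frac{773}{258} \approx 2.9961$)
$d{\left(D \right)} = 6 + D^{2} + 108 D$ ($d{\left(D \right)} = \left(D^{2} + \left(72 + 12 \cdot 3\right) D\right) + 6 = \left(D^{2} + \left(72 + 36\right) D\right) + 6 = \left(D^{2} + 108 D\right) + 6 = 6 + D^{2} + 108 D$)
$F d{\left(-15 \right)} = \frac{773 \left(6 + \left(-15\right)^{2} + 108 \left(-15\right)\right)}{258} = \frac{773 \left(6 + 225 - 1620\right)}{258} = \frac{773}{258} \left(-1389\right) = - \frac{357899}{86}$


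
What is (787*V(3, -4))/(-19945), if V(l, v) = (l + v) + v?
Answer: 787/3989 ≈ 0.19729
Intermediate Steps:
V(l, v) = l + 2*v
(787*V(3, -4))/(-19945) = (787*(3 + 2*(-4)))/(-19945) = (787*(3 - 8))*(-1/19945) = (787*(-5))*(-1/19945) = -3935*(-1/19945) = 787/3989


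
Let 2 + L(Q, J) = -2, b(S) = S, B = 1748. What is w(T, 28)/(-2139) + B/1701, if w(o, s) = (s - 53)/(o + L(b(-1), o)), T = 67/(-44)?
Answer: 3731272/3638439 ≈ 1.0255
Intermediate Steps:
L(Q, J) = -4 (L(Q, J) = -2 - 2 = -4)
T = -67/44 (T = 67*(-1/44) = -67/44 ≈ -1.5227)
w(o, s) = (-53 + s)/(-4 + o) (w(o, s) = (s - 53)/(o - 4) = (-53 + s)/(-4 + o))
w(T, 28)/(-2139) + B/1701 = ((-53 + 28)/(-4 - 67/44))/(-2139) + 1748/1701 = (-25/(-243/44))*(-1/2139) + 1748*(1/1701) = -44/243*(-25)*(-1/2139) + 1748/1701 = (1100/243)*(-1/2139) + 1748/1701 = -1100/519777 + 1748/1701 = 3731272/3638439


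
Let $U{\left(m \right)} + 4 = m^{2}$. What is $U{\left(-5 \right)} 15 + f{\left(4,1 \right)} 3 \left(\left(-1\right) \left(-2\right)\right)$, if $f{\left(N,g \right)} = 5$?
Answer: $345$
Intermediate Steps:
$U{\left(m \right)} = -4 + m^{2}$
$U{\left(-5 \right)} 15 + f{\left(4,1 \right)} 3 \left(\left(-1\right) \left(-2\right)\right) = \left(-4 + \left(-5\right)^{2}\right) 15 + 5 \cdot 3 \left(\left(-1\right) \left(-2\right)\right) = \left(-4 + 25\right) 15 + 15 \cdot 2 = 21 \cdot 15 + 30 = 315 + 30 = 345$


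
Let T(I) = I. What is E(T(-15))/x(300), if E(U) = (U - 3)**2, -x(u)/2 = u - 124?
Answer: -81/88 ≈ -0.92045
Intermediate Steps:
x(u) = 248 - 2*u (x(u) = -2*(u - 124) = -2*(-124 + u) = 248 - 2*u)
E(U) = (-3 + U)**2
E(T(-15))/x(300) = (-3 - 15)**2/(248 - 2*300) = (-18)**2/(248 - 600) = 324/(-352) = 324*(-1/352) = -81/88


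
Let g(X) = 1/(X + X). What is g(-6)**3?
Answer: -1/1728 ≈ -0.00057870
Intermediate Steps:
g(X) = 1/(2*X)
g(-6)**3 = ((1/2)/(-6))**3 = ((1/2)*(-1/6))**3 = (-1/12)**3 = -1/1728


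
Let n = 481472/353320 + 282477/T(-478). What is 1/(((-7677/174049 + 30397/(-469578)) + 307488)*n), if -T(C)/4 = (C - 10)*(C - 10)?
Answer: 3438405907138429370880/1127225405231007464104313183 ≈ 3.0503e-6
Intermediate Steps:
T(C) = -4*(-10 + C)² (T(C) = -4*(C - 10)*(C - 10) = -4*(-10 + C)*(-10 + C) = -4*(-10 + C)²)
n = 44854237279/42070519040 (n = 481472/353320 + 282477/((-4*(-10 - 478)²)) = 481472*(1/353320) + 282477/((-4*(-488)²)) = 60184/44165 + 282477/((-4*238144)) = 60184/44165 + 282477/(-952576) = 60184/44165 + 282477*(-1/952576) = 60184/44165 - 282477/952576 = 44854237279/42070519040 ≈ 1.0662)
1/(((-7677/174049 + 30397/(-469578)) + 307488)*n) = 1/(((-7677/174049 + 30397/(-469578)) + 307488)*(44854237279/42070519040)) = (42070519040/44854237279)/((-7677*1/174049 + 30397*(-1/469578)) + 307488) = (42070519040/44854237279)/((-7677/174049 - 30397/469578) + 307488) = (42070519040/44854237279)/(-8895517759/81729581322 + 307488) = (42070519040/44854237279)/(25130856606021377/81729581322) = (81729581322/25130856606021377)*(42070519040/44854237279) = 3438405907138429370880/1127225405231007464104313183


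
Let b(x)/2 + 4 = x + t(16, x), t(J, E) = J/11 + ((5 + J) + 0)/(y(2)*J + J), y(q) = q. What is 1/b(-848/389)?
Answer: -34232/293567 ≈ -0.11661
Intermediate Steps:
t(J, E) = J/11 + (5 + J)/(3*J) (t(J, E) = J/11 + ((5 + J) + 0)/(2*J + J) = J*(1/11) + (5 + J)/((3*J)) = J/11 + (5 + J)*(1/(3*J)) = J/11 + (5 + J)/(3*J))
b(x) = -371/88 + 2*x (b(x) = -8 + 2*(x + (1/3 + (1/11)*16 + (5/3)/16)) = -8 + 2*(x + (1/3 + 16/11 + (5/3)*(1/16))) = -8 + 2*(x + (1/3 + 16/11 + 5/48)) = -8 + 2*(x + 333/176) = -8 + 2*(333/176 + x) = -8 + (333/88 + 2*x) = -371/88 + 2*x)
1/b(-848/389) = 1/(-371/88 + 2*(-848/389)) = 1/(-371/88 - 1696/389) = 1/(-293567/34232) = -34232/293567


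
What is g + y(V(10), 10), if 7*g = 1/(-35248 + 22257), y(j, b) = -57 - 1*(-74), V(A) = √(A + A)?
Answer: 1545928/90937 ≈ 17.000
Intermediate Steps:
V(A) = √2*√A (V(A) = √(2*A) = √2*√A)
y(j, b) = 17 (y(j, b) = -57 + 74 = 17)
g = -1/90937 (g = 1/(7*(-35248 + 22257)) = (⅐)/(-12991) = (⅐)*(-1/12991) = -1/90937 ≈ -1.0997e-5)
g + y(V(10), 10) = -1/90937 + 17 = 1545928/90937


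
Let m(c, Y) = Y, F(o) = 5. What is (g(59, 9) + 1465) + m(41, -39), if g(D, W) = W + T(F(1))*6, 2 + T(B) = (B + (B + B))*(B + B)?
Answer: 2323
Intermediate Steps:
T(B) = -2 + 6*B² (T(B) = -2 + (B + (B + B))*(B + B) = -2 + (B + 2*B)*(2*B) = -2 + (3*B)*(2*B) = -2 + 6*B²)
g(D, W) = 888 + W (g(D, W) = W + (-2 + 6*5²)*6 = W + (-2 + 6*25)*6 = W + (-2 + 150)*6 = W + 148*6 = W + 888 = 888 + W)
(g(59, 9) + 1465) + m(41, -39) = ((888 + 9) + 1465) - 39 = (897 + 1465) - 39 = 2362 - 39 = 2323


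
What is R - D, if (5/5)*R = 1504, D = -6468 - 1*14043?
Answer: 22015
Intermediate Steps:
D = -20511 (D = -6468 - 14043 = -20511)
R = 1504
R - D = 1504 - 1*(-20511) = 1504 + 20511 = 22015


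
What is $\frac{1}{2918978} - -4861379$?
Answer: $\frac{14190258350663}{2918978} \approx 4.8614 \cdot 10^{6}$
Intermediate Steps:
$\frac{1}{2918978} - -4861379 = \frac{1}{2918978} + 4861379 = \frac{14190258350663}{2918978}$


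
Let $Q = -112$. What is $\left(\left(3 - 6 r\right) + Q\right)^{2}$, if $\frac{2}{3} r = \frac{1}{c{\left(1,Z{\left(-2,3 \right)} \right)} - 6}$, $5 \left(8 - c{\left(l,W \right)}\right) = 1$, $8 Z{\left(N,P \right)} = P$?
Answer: $12996$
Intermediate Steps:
$Z{\left(N,P \right)} = \frac{P}{8}$
$c{\left(l,W \right)} = \frac{39}{5}$ ($c{\left(l,W \right)} = 8 - \frac{1}{5} = \frac{39}{5}$)
$r = \frac{5}{6}$ ($r = \frac{3}{2 \left(\frac{39}{5} - 6\right)} = \frac{3}{2 \cdot \frac{9}{5}} = \frac{3}{2} \cdot \frac{5}{9} = \frac{5}{6} \approx 0.83333$)
$\left(\left(3 - 6 r\right) + Q\right)^{2} = \left(\left(3 - 5\right) - 112\right)^{2} = \left(-2 - 112\right)^{2} = \left(-114\right)^{2} = 12996$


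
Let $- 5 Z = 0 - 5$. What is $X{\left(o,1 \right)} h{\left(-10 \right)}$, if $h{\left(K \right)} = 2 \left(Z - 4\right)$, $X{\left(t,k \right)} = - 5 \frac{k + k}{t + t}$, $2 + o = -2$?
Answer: $- \frac{15}{2} \approx -7.5$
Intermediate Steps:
$o = -4$ ($o = -2 - 2 = -4$)
$Z = 1$ ($Z = - \frac{0 - 5}{5} = \left(- \frac{1}{5}\right) \left(-5\right) = 1$)
$X{\left(t,k \right)} = - \frac{5 k}{t}$ ($X{\left(t,k \right)} = - 5 \frac{2 k}{2 t} = - 5 \cdot 2 k \frac{1}{2 t} = - 5 \frac{k}{t} = - \frac{5 k}{t}$)
$h{\left(K \right)} = -6$ ($h{\left(K \right)} = 2 \left(1 - 4\right) = 2 \left(-3\right) = -6$)
$X{\left(o,1 \right)} h{\left(-10 \right)} = \left(-5\right) 1 \frac{1}{-4} \left(-6\right) = \left(-5\right) 1 \left(- \frac{1}{4}\right) \left(-6\right) = \frac{5}{4} \left(-6\right) = - \frac{15}{2}$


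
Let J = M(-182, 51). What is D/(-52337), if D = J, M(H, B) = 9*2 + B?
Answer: -69/52337 ≈ -0.0013184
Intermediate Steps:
M(H, B) = 18 + B
J = 69 (J = 18 + 51 = 69)
D = 69
D/(-52337) = 69/(-52337) = 69*(-1/52337) = -69/52337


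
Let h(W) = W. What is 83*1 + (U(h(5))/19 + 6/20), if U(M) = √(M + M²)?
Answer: 833/10 + √30/19 ≈ 83.588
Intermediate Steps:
83*1 + (U(h(5))/19 + 6/20) = 83*1 + (√(5*(1 + 5))/19 + 6/20) = 83 + (√(5*6)*(1/19) + 6*(1/20)) = 83 + (√30*(1/19) + 3/10) = 83 + (√30/19 + 3/10) = 83 + (3/10 + √30/19) = 833/10 + √30/19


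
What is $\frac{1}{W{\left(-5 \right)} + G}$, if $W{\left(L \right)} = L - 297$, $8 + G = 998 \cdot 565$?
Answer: $\frac{1}{563560} \approx 1.7744 \cdot 10^{-6}$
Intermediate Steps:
$G = 563862$ ($G = -8 + 998 \cdot 565 = -8 + 563870 = 563862$)
$W{\left(L \right)} = -297 + L$
$\frac{1}{W{\left(-5 \right)} + G} = \frac{1}{\left(-297 - 5\right) + 563862} = \frac{1}{-302 + 563862} = \frac{1}{563560}$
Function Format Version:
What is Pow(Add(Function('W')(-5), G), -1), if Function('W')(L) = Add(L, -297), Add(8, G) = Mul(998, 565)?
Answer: Rational(1, 563560) ≈ 1.7744e-6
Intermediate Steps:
G = 563862 (G = Add(-8, Mul(998, 565)) = Add(-8, 563870) = 563862)
Function('W')(L) = Add(-297, L)
Pow(Add(Function('W')(-5), G), -1) = Pow(Add(Add(-297, -5), 563862), -1) = Pow(Add(-302, 563862), -1) = Pow(563560, -1) = Rational(1, 563560)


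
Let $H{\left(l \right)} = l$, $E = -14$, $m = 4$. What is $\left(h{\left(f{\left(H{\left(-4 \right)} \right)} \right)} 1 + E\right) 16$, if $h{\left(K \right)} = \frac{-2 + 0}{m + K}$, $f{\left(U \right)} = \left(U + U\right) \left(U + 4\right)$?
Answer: $-232$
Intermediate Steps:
$f{\left(U \right)} = 2 U \left(4 + U\right)$
$h{\left(K \right)} = - \frac{2}{4 + K}$ ($h{\left(K \right)} = \frac{-2 + 0}{4 + K} = - \frac{2}{4 + K}$)
$\left(h{\left(f{\left(H{\left(-4 \right)} \right)} \right)} 1 + E\right) 16 = \left(- \frac{2}{4 + 2 \left(-4\right) \left(4 - 4\right)} 1 - 14\right) 16 = \left(- \frac{2}{4 + 2 \left(-4\right) 0} \cdot 1 - 14\right) 16 = \left(- \frac{2}{4 + 0} \cdot 1 - 14\right) 16 = \left(- \frac{2}{4} \cdot 1 - 14\right) 16 = \left(\left(-2\right) \frac{1}{4} \cdot 1 - 14\right) 16 = \left(\left(- \frac{1}{2}\right) 1 - 14\right) 16 = \left(- \frac{1}{2} - 14\right) 16 = \left(- \frac{29}{2}\right) 16 = -232$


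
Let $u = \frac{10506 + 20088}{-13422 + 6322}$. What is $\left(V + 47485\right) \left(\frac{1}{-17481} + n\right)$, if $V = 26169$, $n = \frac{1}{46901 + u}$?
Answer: $- \frac{7691370728762}{2910293745693} \approx -2.6428$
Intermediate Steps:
$u = - \frac{15297}{3550}$ ($u = \frac{30594}{-7100} = 30594 \left(- \frac{1}{7100}\right) = - \frac{15297}{3550} \approx -4.309$)
$n = \frac{3550}{166483253}$ ($n = \frac{1}{46901 - \frac{15297}{3550}} = \frac{1}{\frac{166483253}{3550}} = \frac{3550}{166483253} \approx 2.1323 \cdot 10^{-5}$)
$\left(V + 47485\right) \left(\frac{1}{-17481} + n\right) = \left(26169 + 47485\right) \left(\frac{1}{-17481} + \frac{3550}{166483253}\right) = 73654 \left(- \frac{1}{17481} + \frac{3550}{166483253}\right) = 73654 \left(- \frac{104425703}{2910293745693}\right) = - \frac{7691370728762}{2910293745693}$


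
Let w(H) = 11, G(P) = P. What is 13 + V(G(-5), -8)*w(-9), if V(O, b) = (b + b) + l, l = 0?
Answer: -163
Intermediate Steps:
V(O, b) = 2*b (V(O, b) = (b + b) + 0 = 2*b + 0 = 2*b)
13 + V(G(-5), -8)*w(-9) = 13 + (2*(-8))*11 = 13 - 16*11 = 13 - 176 = -163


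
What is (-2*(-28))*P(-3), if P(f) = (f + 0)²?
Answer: 504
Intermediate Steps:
P(f) = f²
(-2*(-28))*P(-3) = -2*(-28)*(-3)² = 56*9 = 504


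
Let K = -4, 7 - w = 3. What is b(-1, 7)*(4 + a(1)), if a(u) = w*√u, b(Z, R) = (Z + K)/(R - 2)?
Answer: -8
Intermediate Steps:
w = 4 (w = 7 - 1*3 = 7 - 3 = 4)
b(Z, R) = (-4 + Z)/(-2 + R) (b(Z, R) = (Z - 4)/(R - 2) = (-4 + Z)/(-2 + R))
a(u) = 4*√u
b(-1, 7)*(4 + a(1)) = ((-4 - 1)/(-2 + 7))*(4 + 4*√1) = (-5/5)*(4 + 4*1) = ((⅕)*(-5))*(4 + 4) = -1*8 = -8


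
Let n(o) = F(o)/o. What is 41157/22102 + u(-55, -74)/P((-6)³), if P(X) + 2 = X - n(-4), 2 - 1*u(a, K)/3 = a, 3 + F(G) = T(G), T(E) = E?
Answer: 7019745/6475886 ≈ 1.0840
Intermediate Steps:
F(G) = -3 + G
u(a, K) = 6 - 3*a
n(o) = (-3 + o)/o
P(X) = -15/4 + X (P(X) = -2 + (X - (-3 - 4)/(-4)) = -2 + (X - (-1)*(-7)/4) = -2 + (X - 1*7/4) = -2 + (X - 7/4) = -2 + (-7/4 + X) = -15/4 + X)
41157/22102 + u(-55, -74)/P((-6)³) = 41157/22102 + (6 - 3*(-55))/(-15/4 + (-6)³) = 41157*(1/22102) + (6 + 165)/(-15/4 - 216) = 41157/22102 + 171/(-879/4) = 41157/22102 + 171*(-4/879) = 41157/22102 - 228/293 = 7019745/6475886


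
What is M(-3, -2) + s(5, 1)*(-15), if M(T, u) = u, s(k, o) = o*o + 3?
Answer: -62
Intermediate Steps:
s(k, o) = 3 + o² (s(k, o) = o² + 3 = 3 + o²)
M(-3, -2) + s(5, 1)*(-15) = -2 + (3 + 1²)*(-15) = -2 + (3 + 1)*(-15) = -2 + 4*(-15) = -2 - 60 = -62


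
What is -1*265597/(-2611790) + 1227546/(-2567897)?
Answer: -53703545273/142698036290 ≈ -0.37634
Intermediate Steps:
-1*265597/(-2611790) + 1227546/(-2567897) = -265597*(-1/2611790) + 1227546*(-1/2567897) = 5651/55570 - 1227546/2567897 = -53703545273/142698036290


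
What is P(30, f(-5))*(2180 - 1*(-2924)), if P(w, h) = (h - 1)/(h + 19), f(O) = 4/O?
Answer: -45936/91 ≈ -504.79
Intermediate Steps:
P(w, h) = (-1 + h)/(19 + h)
P(30, f(-5))*(2180 - 1*(-2924)) = ((-1 + 4/(-5))/(19 + 4/(-5)))*(2180 - 1*(-2924)) = ((-1 + 4*(-⅕))/(19 + 4*(-⅕)))*(2180 + 2924) = ((-1 - ⅘)/(19 - ⅘))*5104 = (-9/5/(91/5))*5104 = ((5/91)*(-9/5))*5104 = -9/91*5104 = -45936/91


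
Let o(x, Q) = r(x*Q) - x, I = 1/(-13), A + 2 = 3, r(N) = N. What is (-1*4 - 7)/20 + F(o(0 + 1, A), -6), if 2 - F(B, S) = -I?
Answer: 357/260 ≈ 1.3731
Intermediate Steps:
A = 1 (A = -2 + 3 = 1)
I = -1/13 ≈ -0.076923
o(x, Q) = -x + Q*x (o(x, Q) = x*Q - x = Q*x - x = -x + Q*x)
F(B, S) = 25/13 (F(B, S) = 2 - (-1)*(-1)/13 = 2 - 1*1/13 = 2 - 1/13 = 25/13)
(-1*4 - 7)/20 + F(o(0 + 1, A), -6) = (-1*4 - 7)/20 + 25/13 = (-4 - 7)*(1/20) + 25/13 = -11*1/20 + 25/13 = -11/20 + 25/13 = 357/260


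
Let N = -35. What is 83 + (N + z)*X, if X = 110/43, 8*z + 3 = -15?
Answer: -1057/86 ≈ -12.291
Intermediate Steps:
z = -9/4 (z = -3/8 + (⅛)*(-15) = -3/8 - 15/8 = -9/4 ≈ -2.2500)
X = 110/43 (X = 110*(1/43) = 110/43 ≈ 2.5581)
83 + (N + z)*X = 83 + (-35 - 9/4)*(110/43) = 83 - 149/4*110/43 = 83 - 8195/86 = -1057/86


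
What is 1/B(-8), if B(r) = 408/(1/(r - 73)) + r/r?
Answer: -1/33047 ≈ -3.0260e-5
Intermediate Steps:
B(r) = -29783 + 408*r (B(r) = 408/(1/(-73 + r)) + 1 = 408*(-73 + r) + 1 = (-29784 + 408*r) + 1 = -29783 + 408*r)
1/B(-8) = 1/(-29783 + 408*(-8)) = 1/(-29783 - 3264) = 1/(-33047) = -1/33047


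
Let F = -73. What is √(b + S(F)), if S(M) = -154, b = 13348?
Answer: 3*√1466 ≈ 114.87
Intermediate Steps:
√(b + S(F)) = √(13348 - 154) = √13194 = 3*√1466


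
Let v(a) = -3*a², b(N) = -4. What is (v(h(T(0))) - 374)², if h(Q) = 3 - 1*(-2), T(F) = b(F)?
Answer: 201601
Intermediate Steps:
T(F) = -4
h(Q) = 5 (h(Q) = 3 + 2 = 5)
(v(h(T(0))) - 374)² = (-3*5² - 374)² = (-3*25 - 374)² = (-75 - 374)² = (-449)² = 201601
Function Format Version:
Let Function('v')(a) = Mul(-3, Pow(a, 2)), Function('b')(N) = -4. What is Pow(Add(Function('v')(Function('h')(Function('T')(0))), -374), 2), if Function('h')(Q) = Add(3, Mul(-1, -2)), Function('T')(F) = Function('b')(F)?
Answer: 201601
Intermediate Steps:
Function('T')(F) = -4
Function('h')(Q) = 5 (Function('h')(Q) = Add(3, 2) = 5)
Pow(Add(Function('v')(Function('h')(Function('T')(0))), -374), 2) = Pow(Add(Mul(-3, Pow(5, 2)), -374), 2) = Pow(Add(Mul(-3, 25), -374), 2) = Pow(Add(-75, -374), 2) = Pow(-449, 2) = 201601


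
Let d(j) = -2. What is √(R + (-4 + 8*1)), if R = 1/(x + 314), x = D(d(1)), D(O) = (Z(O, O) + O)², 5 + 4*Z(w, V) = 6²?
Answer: 2*√3428669/1851 ≈ 2.0007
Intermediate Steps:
Z(w, V) = 31/4 (Z(w, V) = -5/4 + (¼)*6² = -5/4 + (¼)*36 = -5/4 + 9 = 31/4)
D(O) = (31/4 + O)²
x = 529/16 (x = (31 + 4*(-2))²/16 = (31 - 8)²/16 = (1/16)*23² = (1/16)*529 = 529/16 ≈ 33.063)
R = 16/5553 (R = 1/(529/16 + 314) = 1/(5553/16) = 16/5553 ≈ 0.0028813)
√(R + (-4 + 8*1)) = √(16/5553 + (-4 + 8*1)) = √(16/5553 + (-4 + 8)) = √(16/5553 + 4) = √(22228/5553) = 2*√3428669/1851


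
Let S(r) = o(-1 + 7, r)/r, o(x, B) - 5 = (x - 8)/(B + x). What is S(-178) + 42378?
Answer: 648721993/15308 ≈ 42378.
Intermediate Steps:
o(x, B) = 5 + (-8 + x)/(B + x) (o(x, B) = 5 + (x - 8)/(B + x) = 5 + (-8 + x)/(B + x))
S(r) = (28 + 5*r)/(r*(6 + r)) (S(r) = ((-8 + 5*r + 6*(-1 + 7))/(r + (-1 + 7)))/r = ((-8 + 5*r + 6*6)/(r + 6))/r = ((-8 + 5*r + 36)/(6 + r))/r = ((28 + 5*r)/(6 + r))/r = (28 + 5*r)/(r*(6 + r)))
S(-178) + 42378 = (28 + 5*(-178))/((-178)*(6 - 178)) + 42378 = -1/178*(28 - 890)/(-172) + 42378 = -1/178*(-1/172)*(-862) + 42378 = -431/15308 + 42378 = 648721993/15308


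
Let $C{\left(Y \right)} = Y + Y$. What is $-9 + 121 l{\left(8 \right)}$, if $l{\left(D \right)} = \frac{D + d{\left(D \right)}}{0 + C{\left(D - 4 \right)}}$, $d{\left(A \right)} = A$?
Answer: $233$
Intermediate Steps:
$C{\left(Y \right)} = 2 Y$
$l{\left(D \right)} = \frac{2 D}{-8 + 2 D}$ ($l{\left(D \right)} = \frac{D + D}{0 + 2 \left(D - 4\right)} = \frac{2 D}{0 + 2 \left(D - 4\right)} = \frac{2 D}{0 + 2 \left(-4 + D\right)} = \frac{2 D}{0 + \left(-8 + 2 D\right)} = \frac{2 D}{-8 + 2 D}$)
$-9 + 121 l{\left(8 \right)} = -9 + 121 \frac{8}{-4 + 8} = -9 + 121 \cdot \frac{8}{4} = -9 + 121 \cdot 8 \cdot \frac{1}{4} = -9 + 121 \cdot 2 = -9 + 242 = 233$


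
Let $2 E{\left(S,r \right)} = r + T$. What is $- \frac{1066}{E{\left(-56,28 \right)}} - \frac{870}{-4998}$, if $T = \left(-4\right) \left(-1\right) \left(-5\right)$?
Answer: $- \frac{443699}{1666} \approx -266.33$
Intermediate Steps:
$T = -20$ ($T = 4 \left(-5\right) = -20$)
$E{\left(S,r \right)} = -10 + \frac{r}{2}$ ($E{\left(S,r \right)} = \frac{r - 20}{2} = \frac{-20 + r}{2} = -10 + \frac{r}{2}$)
$- \frac{1066}{E{\left(-56,28 \right)}} - \frac{870}{-4998} = - \frac{1066}{-10 + \frac{1}{2} \cdot 28} - \frac{870}{-4998} = - \frac{1066}{-10 + 14} - - \frac{145}{833} = - \frac{1066}{4} + \frac{145}{833} = \left(-1066\right) \frac{1}{4} + \frac{145}{833} = - \frac{533}{2} + \frac{145}{833} = - \frac{443699}{1666}$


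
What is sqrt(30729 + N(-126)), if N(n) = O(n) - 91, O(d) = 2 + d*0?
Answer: 4*sqrt(1915) ≈ 175.04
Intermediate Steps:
O(d) = 2 (O(d) = 2 + 0 = 2)
N(n) = -89 (N(n) = 2 - 91 = -89)
sqrt(30729 + N(-126)) = sqrt(30729 - 89) = sqrt(30640) = 4*sqrt(1915)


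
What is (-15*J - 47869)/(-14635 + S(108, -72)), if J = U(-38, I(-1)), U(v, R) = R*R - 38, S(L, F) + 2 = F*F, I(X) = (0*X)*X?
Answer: 47299/9453 ≈ 5.0036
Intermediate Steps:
I(X) = 0 (I(X) = 0*X = 0)
S(L, F) = -2 + F² (S(L, F) = -2 + F*F = -2 + F²)
U(v, R) = -38 + R² (U(v, R) = R² - 38 = -38 + R²)
J = -38 (J = -38 + 0² = -38 + 0 = -38)
(-15*J - 47869)/(-14635 + S(108, -72)) = (-15*(-38) - 47869)/(-14635 + (-2 + (-72)²)) = (570 - 47869)/(-14635 + (-2 + 5184)) = -47299/(-14635 + 5182) = -47299/(-9453) = -47299*(-1/9453) = 47299/9453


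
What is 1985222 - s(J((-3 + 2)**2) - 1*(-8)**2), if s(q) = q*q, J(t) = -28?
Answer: 1976758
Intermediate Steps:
s(q) = q**2
1985222 - s(J((-3 + 2)**2) - 1*(-8)**2) = 1985222 - (-28 - 1*(-8)**2)**2 = 1985222 - (-28 - 1*64)**2 = 1985222 - (-28 - 64)**2 = 1985222 - 1*(-92)**2 = 1985222 - 1*8464 = 1985222 - 8464 = 1976758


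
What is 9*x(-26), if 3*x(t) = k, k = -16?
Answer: -48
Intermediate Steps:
x(t) = -16/3 (x(t) = (⅓)*(-16) = -16/3)
9*x(-26) = 9*(-16/3) = -48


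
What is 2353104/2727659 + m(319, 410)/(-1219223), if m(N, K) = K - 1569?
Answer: 2872119874973/3325624588957 ≈ 0.86363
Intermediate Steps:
m(N, K) = -1569 + K
2353104/2727659 + m(319, 410)/(-1219223) = 2353104/2727659 + (-1569 + 410)/(-1219223) = 2353104*(1/2727659) - 1159*(-1/1219223) = 2353104/2727659 + 1159/1219223 = 2872119874973/3325624588957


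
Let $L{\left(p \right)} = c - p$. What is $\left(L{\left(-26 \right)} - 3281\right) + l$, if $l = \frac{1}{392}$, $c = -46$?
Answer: $- \frac{1293991}{392} \approx -3301.0$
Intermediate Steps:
$L{\left(p \right)} = -46 - p$
$l = \frac{1}{392} \approx 0.002551$
$\left(L{\left(-26 \right)} - 3281\right) + l = \left(\left(-46 - -26\right) - 3281\right) + \frac{1}{392} = \left(\left(-46 + 26\right) - 3281\right) + \frac{1}{392} = \left(-20 - 3281\right) + \frac{1}{392} = -3301 + \frac{1}{392} = - \frac{1293991}{392}$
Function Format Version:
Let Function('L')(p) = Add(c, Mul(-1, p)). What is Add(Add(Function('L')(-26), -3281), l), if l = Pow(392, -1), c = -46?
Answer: Rational(-1293991, 392) ≈ -3301.0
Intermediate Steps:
Function('L')(p) = Add(-46, Mul(-1, p))
l = Rational(1, 392) ≈ 0.0025510
Add(Add(Function('L')(-26), -3281), l) = Add(Add(Add(-46, Mul(-1, -26)), -3281), Rational(1, 392)) = Add(Add(Add(-46, 26), -3281), Rational(1, 392)) = Add(Add(-20, -3281), Rational(1, 392)) = Add(-3301, Rational(1, 392)) = Rational(-1293991, 392)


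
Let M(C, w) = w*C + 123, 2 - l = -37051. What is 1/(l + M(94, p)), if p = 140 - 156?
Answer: 1/35672 ≈ 2.8033e-5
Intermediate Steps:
l = 37053 (l = 2 - 1*(-37051) = 2 + 37051 = 37053)
p = -16
M(C, w) = 123 + C*w (M(C, w) = C*w + 123 = 123 + C*w)
1/(l + M(94, p)) = 1/(37053 + (123 + 94*(-16))) = 1/(37053 + (123 - 1504)) = 1/(37053 - 1381) = 1/35672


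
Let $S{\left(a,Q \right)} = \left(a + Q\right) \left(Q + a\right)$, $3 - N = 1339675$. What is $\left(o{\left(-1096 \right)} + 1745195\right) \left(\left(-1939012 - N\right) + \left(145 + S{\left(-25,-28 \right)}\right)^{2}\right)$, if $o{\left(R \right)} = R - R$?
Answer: $14182808841320$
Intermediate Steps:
$N = -1339672$ ($N = 3 - 1339675 = -1339672$)
$S{\left(a,Q \right)} = \left(Q + a\right)^{2}$ ($S{\left(a,Q \right)} = \left(Q + a\right) \left(Q + a\right) = \left(Q + a\right)^{2}$)
$o{\left(R \right)} = 0$
$\left(o{\left(-1096 \right)} + 1745195\right) \left(\left(-1939012 - N\right) + \left(145 + S{\left(-25,-28 \right)}\right)^{2}\right) = \left(0 + 1745195\right) \left(\left(-1939012 - -1339672\right) + \left(145 + \left(-28 - 25\right)^{2}\right)^{2}\right) = 1745195 \left(\left(-1939012 + 1339672\right) + \left(145 + \left(-53\right)^{2}\right)^{2}\right) = 1745195 \left(-599340 + \left(145 + 2809\right)^{2}\right) = 1745195 \left(-599340 + 2954^{2}\right) = 1745195 \left(-599340 + 8726116\right) = 1745195 \cdot 8126776 = 14182808841320$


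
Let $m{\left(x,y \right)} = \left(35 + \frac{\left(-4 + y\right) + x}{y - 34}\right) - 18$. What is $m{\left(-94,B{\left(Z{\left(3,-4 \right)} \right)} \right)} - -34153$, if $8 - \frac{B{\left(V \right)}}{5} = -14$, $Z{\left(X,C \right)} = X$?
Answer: $\frac{649233}{19} \approx 34170.0$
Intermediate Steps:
$B{\left(V \right)} = 110$ ($B{\left(V \right)} = 40 - -70 = 40 + 70 = 110$)
$m{\left(x,y \right)} = 17 + \frac{-4 + x + y}{-34 + y}$ ($m{\left(x,y \right)} = \left(35 + \frac{-4 + x + y}{-34 + y}\right) - 18 = 17 + \frac{-4 + x + y}{-34 + y}$)
$m{\left(-94,B{\left(Z{\left(3,-4 \right)} \right)} \right)} - -34153 = \frac{-582 - 94 + 18 \cdot 110}{-34 + 110} - -34153 = \frac{-582 - 94 + 1980}{76} + 34153 = \frac{1}{76} \cdot 1304 + 34153 = \frac{326}{19} + 34153 = \frac{649233}{19}$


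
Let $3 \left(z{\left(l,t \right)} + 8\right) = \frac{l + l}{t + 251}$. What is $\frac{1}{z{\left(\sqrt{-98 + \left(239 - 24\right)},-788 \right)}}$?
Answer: $- \frac{576738}{4613891} + \frac{537 \sqrt{13}}{9227782} \approx -0.12479$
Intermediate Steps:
$z{\left(l,t \right)} = -8 + \frac{2 l}{3 \left(251 + t\right)}$ ($z{\left(l,t \right)} = -8 + \frac{\left(l + l\right) \frac{1}{t + 251}}{3} = -8 + \frac{2 l \frac{1}{251 + t}}{3} = -8 + \frac{2 l}{3 \left(251 + t\right)}$)
$\frac{1}{z{\left(\sqrt{-98 + \left(239 - 24\right)},-788 \right)}} = \frac{1}{\frac{2}{3} \frac{1}{251 - 788} \left(-3012 + \sqrt{-98 + \left(239 - 24\right)} - -9456\right)} = \frac{1}{\frac{2}{3} \frac{1}{-537} \left(-3012 + \sqrt{-98 + \left(239 - 24\right)} + 9456\right)} = \frac{1}{\frac{2}{3} \left(- \frac{1}{537}\right) \left(-3012 + \sqrt{-98 + 215} + 9456\right)} = \frac{1}{\frac{2}{3} \left(- \frac{1}{537}\right) \left(-3012 + \sqrt{117} + 9456\right)} = \frac{1}{\frac{2}{3} \left(- \frac{1}{537}\right) \left(-3012 + 3 \sqrt{13} + 9456\right)} = \frac{1}{\frac{2}{3} \left(- \frac{1}{537}\right) \left(6444 + 3 \sqrt{13}\right)} = \frac{1}{-8 - \frac{2 \sqrt{13}}{537}}$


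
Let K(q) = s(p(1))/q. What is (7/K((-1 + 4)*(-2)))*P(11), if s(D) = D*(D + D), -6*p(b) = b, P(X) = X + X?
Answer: -16632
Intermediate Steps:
P(X) = 2*X
p(b) = -b/6
s(D) = 2*D**2 (s(D) = D*(2*D) = 2*D**2)
K(q) = 1/(18*q) (K(q) = (2*(-1/6*1)**2)/q = (2*(-1/6)**2)/q = (2*(1/36))/q = 1/(18*q))
(7/K((-1 + 4)*(-2)))*P(11) = (7/((1/(18*(((-1 + 4)*(-2)))))))*(2*11) = (7/((1/(18*((3*(-2)))))))*22 = (7/(((1/18)/(-6))))*22 = (7/(((1/18)*(-1/6))))*22 = (7/(-1/108))*22 = (7*(-108))*22 = -756*22 = -16632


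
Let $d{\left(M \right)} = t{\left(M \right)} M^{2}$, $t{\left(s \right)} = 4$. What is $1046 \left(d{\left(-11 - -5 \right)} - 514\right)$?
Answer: $-387020$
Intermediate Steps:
$d{\left(M \right)} = 4 M^{2}$
$1046 \left(d{\left(-11 - -5 \right)} - 514\right) = 1046 \left(4 \left(-11 - -5\right)^{2} - 514\right) = 1046 \left(4 \left(-11 + 5\right)^{2} - 514\right) = 1046 \left(4 \left(-6\right)^{2} - 514\right) = 1046 \left(4 \cdot 36 - 514\right) = 1046 \left(144 - 514\right) = 1046 \left(-370\right) = -387020$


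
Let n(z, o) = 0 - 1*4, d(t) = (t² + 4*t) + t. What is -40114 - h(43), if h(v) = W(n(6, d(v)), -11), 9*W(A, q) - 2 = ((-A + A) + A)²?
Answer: -40116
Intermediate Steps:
d(t) = t² + 5*t
n(z, o) = -4 (n(z, o) = 0 - 4 = -4)
W(A, q) = 2/9 + A²/9 (W(A, q) = 2/9 + ((-A + A) + A)²/9 = 2/9 + (0 + A)²/9 = 2/9 + A²/9)
h(v) = 2 (h(v) = 2/9 + (⅑)*(-4)² = 2/9 + (⅑)*16 = 2/9 + 16/9 = 2)
-40114 - h(43) = -40114 - 1*2 = -40114 - 2 = -40116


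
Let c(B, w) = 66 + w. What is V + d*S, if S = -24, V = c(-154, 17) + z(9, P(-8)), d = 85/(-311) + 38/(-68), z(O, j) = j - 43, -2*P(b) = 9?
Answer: 586553/10574 ≈ 55.471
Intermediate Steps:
P(b) = -9/2 (P(b) = -1/2*9 = -9/2)
z(O, j) = -43 + j
d = -8799/10574 (d = 85*(-1/311) + 38*(-1/68) = -85/311 - 19/34 = -8799/10574 ≈ -0.83214)
V = 71/2 (V = (66 + 17) + (-43 - 9/2) = 83 - 95/2 = 71/2 ≈ 35.500)
V + d*S = 71/2 - 8799/10574*(-24) = 71/2 + 105588/5287 = 586553/10574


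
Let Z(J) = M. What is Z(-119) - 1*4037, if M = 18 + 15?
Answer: -4004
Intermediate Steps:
M = 33
Z(J) = 33
Z(-119) - 1*4037 = 33 - 1*4037 = 33 - 4037 = -4004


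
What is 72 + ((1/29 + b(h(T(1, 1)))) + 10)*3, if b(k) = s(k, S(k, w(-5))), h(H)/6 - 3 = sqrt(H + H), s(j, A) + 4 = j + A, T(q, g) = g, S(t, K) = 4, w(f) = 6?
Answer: 4527/29 + 18*sqrt(2) ≈ 181.56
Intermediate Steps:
s(j, A) = -4 + A + j (s(j, A) = -4 + (j + A) = -4 + (A + j) = -4 + A + j)
h(H) = 18 + 6*sqrt(2)*sqrt(H) (h(H) = 18 + 6*sqrt(H + H) = 18 + 6*sqrt(2*H) = 18 + 6*(sqrt(2)*sqrt(H)) = 18 + 6*sqrt(2)*sqrt(H))
b(k) = k (b(k) = -4 + 4 + k = k)
72 + ((1/29 + b(h(T(1, 1)))) + 10)*3 = 72 + ((1/29 + (18 + 6*sqrt(2)*sqrt(1))) + 10)*3 = 72 + ((1/29 + (18 + 6*sqrt(2)*1)) + 10)*3 = 72 + ((1/29 + (18 + 6*sqrt(2))) + 10)*3 = 72 + ((523/29 + 6*sqrt(2)) + 10)*3 = 72 + (813/29 + 6*sqrt(2))*3 = 72 + (2439/29 + 18*sqrt(2)) = 4527/29 + 18*sqrt(2)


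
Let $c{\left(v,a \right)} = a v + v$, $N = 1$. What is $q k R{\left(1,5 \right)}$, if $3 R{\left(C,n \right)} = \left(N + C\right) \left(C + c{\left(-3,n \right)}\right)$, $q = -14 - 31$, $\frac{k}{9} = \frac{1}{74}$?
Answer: $\frac{2295}{37} \approx 62.027$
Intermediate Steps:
$k = \frac{9}{74} \approx 0.12162$
$q = -45$ ($q = -14 - 31 = -45$)
$c{\left(v,a \right)} = v + a v$
$R{\left(C,n \right)} = \frac{\left(1 + C\right) \left(-3 + C - 3 n\right)}{3}$ ($R{\left(C,n \right)} = \frac{\left(1 + C\right) \left(C - 3 \left(1 + n\right)\right)}{3} = \frac{\left(1 + C\right) \left(C - \left(3 + 3 n\right)\right)}{3} = \frac{\left(1 + C\right) \left(-3 + C - 3 n\right)}{3}$)
$q k R{\left(1,5 \right)} = \left(-45\right) \frac{9}{74} \left(-1 - 5 - \frac{2}{3} + \frac{1^{2}}{3} - 1 \cdot 5\right) = - \frac{405 \left(-1 - 5 - \frac{2}{3} + \frac{1}{3} \cdot 1 - 5\right)}{74} = - \frac{405 \left(-1 - 5 - \frac{2}{3} + \frac{1}{3} - 5\right)}{74} = \left(- \frac{405}{74}\right) \left(- \frac{34}{3}\right) = \frac{2295}{37}$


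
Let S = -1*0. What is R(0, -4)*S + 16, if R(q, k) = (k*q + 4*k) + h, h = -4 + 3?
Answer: 16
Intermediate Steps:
h = -1
S = 0
R(q, k) = -1 + 4*k + k*q (R(q, k) = (k*q + 4*k) - 1 = (4*k + k*q) - 1 = -1 + 4*k + k*q)
R(0, -4)*S + 16 = (-1 + 4*(-4) - 4*0)*0 + 16 = (-1 - 16 + 0)*0 + 16 = -17*0 + 16 = 0 + 16 = 16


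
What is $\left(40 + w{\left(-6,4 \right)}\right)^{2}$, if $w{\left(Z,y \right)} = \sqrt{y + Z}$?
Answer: $\left(40 + i \sqrt{2}\right)^{2} \approx 1598.0 + 113.14 i$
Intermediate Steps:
$w{\left(Z,y \right)} = \sqrt{Z + y}$
$\left(40 + w{\left(-6,4 \right)}\right)^{2} = \left(40 + \sqrt{-6 + 4}\right)^{2} = \left(40 + \sqrt{-2}\right)^{2} = \left(40 + i \sqrt{2}\right)^{2}$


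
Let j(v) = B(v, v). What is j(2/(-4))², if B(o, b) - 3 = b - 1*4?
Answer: 9/4 ≈ 2.2500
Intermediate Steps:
B(o, b) = -1 + b (B(o, b) = 3 + (b - 1*4) = 3 + (b - 4) = 3 + (-4 + b) = -1 + b)
j(v) = -1 + v
j(2/(-4))² = (-1 + 2/(-4))² = (-1 + 2*(-¼))² = (-1 - ½)² = (-3/2)² = 9/4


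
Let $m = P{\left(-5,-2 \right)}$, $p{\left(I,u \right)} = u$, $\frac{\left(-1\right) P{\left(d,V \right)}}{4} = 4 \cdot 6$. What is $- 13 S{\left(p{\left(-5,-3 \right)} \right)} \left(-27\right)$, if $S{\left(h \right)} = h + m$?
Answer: $-34749$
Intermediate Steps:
$P{\left(d,V \right)} = -96$ ($P{\left(d,V \right)} = - 4 \cdot 4 \cdot 6 = \left(-4\right) 24 = -96$)
$m = -96$
$S{\left(h \right)} = -96 + h$ ($S{\left(h \right)} = h - 96 = -96 + h$)
$- 13 S{\left(p{\left(-5,-3 \right)} \right)} \left(-27\right) = - 13 \left(-96 - 3\right) \left(-27\right) = \left(-13\right) \left(-99\right) \left(-27\right) = 1287 \left(-27\right) = -34749$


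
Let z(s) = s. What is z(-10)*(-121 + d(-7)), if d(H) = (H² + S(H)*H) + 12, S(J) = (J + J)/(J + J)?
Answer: 670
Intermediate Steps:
S(J) = 1 (S(J) = (2*J)/((2*J)) = (2*J)*(1/(2*J)) = 1)
d(H) = 12 + H + H² (d(H) = (H² + 1*H) + 12 = (H² + H) + 12 = (H + H²) + 12 = 12 + H + H²)
z(-10)*(-121 + d(-7)) = -10*(-121 + (12 - 7 + (-7)²)) = -10*(-121 + (12 - 7 + 49)) = -10*(-121 + 54) = -10*(-67) = 670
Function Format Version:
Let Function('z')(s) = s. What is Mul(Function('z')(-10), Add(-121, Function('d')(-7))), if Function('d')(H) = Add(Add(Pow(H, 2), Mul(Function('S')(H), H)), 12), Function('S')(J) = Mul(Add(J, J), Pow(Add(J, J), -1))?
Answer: 670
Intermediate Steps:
Function('S')(J) = 1 (Function('S')(J) = Mul(Mul(2, J), Pow(Mul(2, J), -1)) = Mul(Mul(2, J), Mul(Rational(1, 2), Pow(J, -1))) = 1)
Function('d')(H) = Add(12, H, Pow(H, 2)) (Function('d')(H) = Add(Add(Pow(H, 2), Mul(1, H)), 12) = Add(Add(Pow(H, 2), H), 12) = Add(Add(H, Pow(H, 2)), 12) = Add(12, H, Pow(H, 2)))
Mul(Function('z')(-10), Add(-121, Function('d')(-7))) = Mul(-10, Add(-121, Add(12, -7, Pow(-7, 2)))) = Mul(-10, Add(-121, Add(12, -7, 49))) = Mul(-10, Add(-121, 54)) = Mul(-10, -67) = 670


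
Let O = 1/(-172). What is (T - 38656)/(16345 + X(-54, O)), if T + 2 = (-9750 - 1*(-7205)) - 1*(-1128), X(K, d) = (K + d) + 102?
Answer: -1378580/563919 ≈ -2.4446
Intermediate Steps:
O = -1/172 ≈ -0.0058140
X(K, d) = 102 + K + d
T = -1419 (T = -2 + ((-9750 - 1*(-7205)) - 1*(-1128)) = -2 + ((-9750 + 7205) + 1128) = -2 + (-2545 + 1128) = -2 - 1417 = -1419)
(T - 38656)/(16345 + X(-54, O)) = (-1419 - 38656)/(16345 + (102 - 54 - 1/172)) = -40075/(16345 + 8255/172) = -40075/2819595/172 = -40075*172/2819595 = -1378580/563919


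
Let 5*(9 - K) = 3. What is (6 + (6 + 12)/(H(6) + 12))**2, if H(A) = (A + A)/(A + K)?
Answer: 324900/5929 ≈ 54.798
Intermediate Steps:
K = 42/5 (K = 9 - 1/5*3 = 9 - 3/5 = 42/5 ≈ 8.4000)
H(A) = 2*A/(42/5 + A) (H(A) = (A + A)/(A + 42/5) = (2*A)/(42/5 + A) = 2*A/(42/5 + A))
(6 + (6 + 12)/(H(6) + 12))**2 = (6 + (6 + 12)/(10*6/(42 + 5*6) + 12))**2 = (6 + 18/(10*6/(42 + 30) + 12))**2 = (6 + 18/(10*6/72 + 12))**2 = (6 + 18/(10*6*(1/72) + 12))**2 = (6 + 18/(5/6 + 12))**2 = (6 + 18/(77/6))**2 = (6 + 18*(6/77))**2 = (6 + 108/77)**2 = (570/77)**2 = 324900/5929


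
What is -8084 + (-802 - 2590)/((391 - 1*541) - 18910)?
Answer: -38519412/4765 ≈ -8083.8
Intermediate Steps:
-8084 + (-802 - 2590)/((391 - 1*541) - 18910) = -8084 - 3392/((391 - 541) - 18910) = -8084 - 3392/(-150 - 18910) = -8084 - 3392/(-19060) = -8084 - 3392*(-1/19060) = -8084 + 848/4765 = -38519412/4765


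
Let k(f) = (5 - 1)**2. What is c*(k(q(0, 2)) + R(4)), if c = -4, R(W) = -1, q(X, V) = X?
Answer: -60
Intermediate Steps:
k(f) = 16 (k(f) = 4**2 = 16)
c*(k(q(0, 2)) + R(4)) = -4*(16 - 1) = -4*15 = -60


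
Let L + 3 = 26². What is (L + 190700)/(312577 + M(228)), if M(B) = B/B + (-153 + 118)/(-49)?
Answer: 1339611/2188051 ≈ 0.61224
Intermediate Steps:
L = 673 (L = -3 + 26² = -3 + 676 = 673)
M(B) = 12/7 (M(B) = 1 - 35*(-1/49) = 1 + 5/7 = 12/7)
(L + 190700)/(312577 + M(228)) = (673 + 190700)/(312577 + 12/7) = 191373/(2188051/7) = 191373*(7/2188051) = 1339611/2188051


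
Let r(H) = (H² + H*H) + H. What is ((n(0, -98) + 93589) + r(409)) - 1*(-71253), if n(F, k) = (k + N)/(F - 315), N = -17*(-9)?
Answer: 31488208/63 ≈ 4.9981e+5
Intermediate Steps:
N = 153
n(F, k) = (153 + k)/(-315 + F) (n(F, k) = (k + 153)/(F - 315) = (153 + k)/(-315 + F))
r(H) = H + 2*H² (r(H) = (H² + H²) + H = 2*H² + H = H + 2*H²)
((n(0, -98) + 93589) + r(409)) - 1*(-71253) = (((153 - 98)/(-315 + 0) + 93589) + 409*(1 + 2*409)) - 1*(-71253) = ((55/(-315) + 93589) + 409*(1 + 818)) + 71253 = ((-1/315*55 + 93589) + 409*819) + 71253 = ((-11/63 + 93589) + 334971) + 71253 = (5896096/63 + 334971) + 71253 = 26999269/63 + 71253 = 31488208/63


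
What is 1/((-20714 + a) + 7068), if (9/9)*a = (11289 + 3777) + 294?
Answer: 1/1714 ≈ 0.00058343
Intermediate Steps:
a = 15360 (a = (11289 + 3777) + 294 = 15066 + 294 = 15360)
1/((-20714 + a) + 7068) = 1/((-20714 + 15360) + 7068) = 1/(-5354 + 7068) = 1/1714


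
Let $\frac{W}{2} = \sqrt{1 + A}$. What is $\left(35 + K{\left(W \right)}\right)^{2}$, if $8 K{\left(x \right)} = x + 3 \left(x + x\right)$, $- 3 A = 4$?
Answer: $\frac{58751}{48} + \frac{245 i \sqrt{3}}{6} \approx 1224.0 + 70.725 i$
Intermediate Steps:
$A = - \frac{4}{3}$ ($A = \left(- \frac{1}{3}\right) 4 = - \frac{4}{3} \approx -1.3333$)
$W = \frac{2 i \sqrt{3}}{3}$ ($W = 2 \sqrt{1 - \frac{4}{3}} = 2 \sqrt{- \frac{1}{3}} = 2 \frac{i \sqrt{3}}{3} = \frac{2 i \sqrt{3}}{3} \approx 1.1547 i$)
$K{\left(x \right)} = \frac{7 x}{8}$ ($K{\left(x \right)} = \frac{x + 3 \left(x + x\right)}{8} = \frac{x + 3 \cdot 2 x}{8} = \frac{x + 6 x}{8} = \frac{7 x}{8}$)
$\left(35 + K{\left(W \right)}\right)^{2} = \left(35 + \frac{7 \frac{2 i \sqrt{3}}{3}}{8}\right)^{2} = \left(35 + \frac{7 i \sqrt{3}}{12}\right)^{2}$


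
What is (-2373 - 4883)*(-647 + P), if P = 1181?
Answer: -3874704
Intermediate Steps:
(-2373 - 4883)*(-647 + P) = (-2373 - 4883)*(-647 + 1181) = -7256*534 = -3874704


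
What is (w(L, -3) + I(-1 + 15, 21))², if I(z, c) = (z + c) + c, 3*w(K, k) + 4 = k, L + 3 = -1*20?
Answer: 25921/9 ≈ 2880.1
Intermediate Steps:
L = -23 (L = -3 - 1*20 = -3 - 20 = -23)
w(K, k) = -4/3 + k/3
I(z, c) = z + 2*c (I(z, c) = (c + z) + c = z + 2*c)
(w(L, -3) + I(-1 + 15, 21))² = ((-4/3 + (⅓)*(-3)) + ((-1 + 15) + 2*21))² = ((-4/3 - 1) + (14 + 42))² = (-7/3 + 56)² = (161/3)² = 25921/9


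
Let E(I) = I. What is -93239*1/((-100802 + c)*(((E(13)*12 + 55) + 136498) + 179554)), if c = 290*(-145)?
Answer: 93239/45178802076 ≈ 2.0638e-6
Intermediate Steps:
c = -42050
-93239*1/((-100802 + c)*(((E(13)*12 + 55) + 136498) + 179554)) = -93239*1/((-100802 - 42050)*(((13*12 + 55) + 136498) + 179554)) = -93239*(-1/(142852*(((156 + 55) + 136498) + 179554))) = -93239*(-1/(142852*((211 + 136498) + 179554))) = -93239*(-1/(142852*(136709 + 179554))) = -93239/(316263*(-142852)) = -93239/(-45178802076) = -93239*(-1/45178802076) = 93239/45178802076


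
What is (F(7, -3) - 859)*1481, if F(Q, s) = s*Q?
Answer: -1303280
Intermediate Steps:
F(Q, s) = Q*s
(F(7, -3) - 859)*1481 = (7*(-3) - 859)*1481 = (-21 - 859)*1481 = -880*1481 = -1303280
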